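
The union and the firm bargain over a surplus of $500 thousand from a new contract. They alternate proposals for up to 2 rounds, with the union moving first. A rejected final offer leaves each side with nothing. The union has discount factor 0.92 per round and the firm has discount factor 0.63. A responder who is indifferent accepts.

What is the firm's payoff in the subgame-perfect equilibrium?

315

Round 2 (the firm proposes): rejection yields 0 for the union; the firm offers 0 and keeps 500.
Round 1 (the union proposes): the firm can get 500 next round, worth 0.63 × 500 = 315 now. The union offers 315 and keeps 500 − 315 = 185.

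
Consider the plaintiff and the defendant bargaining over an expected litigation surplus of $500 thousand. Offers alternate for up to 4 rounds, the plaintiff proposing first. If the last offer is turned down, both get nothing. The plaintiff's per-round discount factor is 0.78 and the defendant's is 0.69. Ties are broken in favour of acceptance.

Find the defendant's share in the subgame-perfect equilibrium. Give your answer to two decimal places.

261.58

Round 4 (the defendant proposes): the plaintiff will accept anything ≥ 0, so the defendant offers 0 and keeps 500.
Round 3 (the plaintiff proposes): the defendant can get 500 next round, worth 0.69 × 500 = 345 now. The plaintiff offers 345 and keeps 500 − 345 = 155.
Round 2 (the defendant proposes): the plaintiff can get 155 next round, worth 0.78 × 155 = 120.9 now. The defendant offers 120.9 and keeps 500 − 120.9 = 379.1.
Round 1 (the plaintiff proposes): the defendant can get 379.1 next round, worth 0.69 × 379.1 = 261.579 now, so the plaintiff offers 261.579, keeping 238.421.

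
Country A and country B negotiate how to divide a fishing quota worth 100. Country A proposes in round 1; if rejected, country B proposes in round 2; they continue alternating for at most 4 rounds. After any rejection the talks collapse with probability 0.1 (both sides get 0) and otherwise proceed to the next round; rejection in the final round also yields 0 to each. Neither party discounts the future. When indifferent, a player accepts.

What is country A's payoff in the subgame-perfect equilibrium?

By backward induction:
Round 4 (country B proposes): rejection yields 0 for country A; country B offers 0 and keeps 100.
Round 3 (country A proposes): rejecting gives country B an expected 0.9 × 100 = 90. Country A offers 90 and keeps 100 − 90 = 10.
Round 2 (country B proposes): rejecting gives country A an expected 0.9 × 10 = 9. Country B offers 9 and keeps 100 − 9 = 91.
Round 1 (country A proposes): rejecting gives country B an expected 0.9 × 91 = 81.9. Country A offers 81.9 and keeps 100 − 81.9 = 18.1.

18.1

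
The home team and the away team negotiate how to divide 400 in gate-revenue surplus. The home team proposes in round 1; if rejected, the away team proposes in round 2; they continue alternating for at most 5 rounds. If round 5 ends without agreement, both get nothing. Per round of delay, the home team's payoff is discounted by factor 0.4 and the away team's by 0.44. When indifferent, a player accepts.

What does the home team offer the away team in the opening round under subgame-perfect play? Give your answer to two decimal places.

Round 5 (the home team proposes): rejection yields 0 for the away team; the home team offers 0 and keeps 400.
Round 4 (the away team proposes): the home team can get 400 next round, worth 0.4 × 400 = 160 now. The away team offers 160 and keeps 400 − 160 = 240.
Round 3 (the home team proposes): the away team can get 240 next round, worth 0.44 × 240 = 105.6 now; the home team offers that and keeps 294.4.
Round 2 (the away team proposes): the home team can get 294.4 next round, worth 0.4 × 294.4 = 117.76 now; the away team offers that and keeps 282.24.
Round 1 (the home team proposes): the away team can get 282.24 next round, worth 0.44 × 282.24 = 124.1856 now. The home team offers 124.1856 and keeps 400 − 124.1856 = 275.8144.

124.19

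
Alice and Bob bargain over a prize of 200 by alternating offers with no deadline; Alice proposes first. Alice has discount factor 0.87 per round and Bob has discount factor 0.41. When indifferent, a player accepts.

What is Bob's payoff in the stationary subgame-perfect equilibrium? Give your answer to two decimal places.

In a stationary SPE each proposer offers the other exactly their discounted continuation value.
If Alice keeps x when proposing and Bob keeps y when proposing, then x = 200 − 0.41y and y = 200 − 0.87x.
Solving: x = 200(1 − 0.41) / (1 − 0.87·0.41) = 118 / 0.6433 ≈ 183.4292.
Bob gets 200 − 183.4292 ≈ 16.5708.

16.57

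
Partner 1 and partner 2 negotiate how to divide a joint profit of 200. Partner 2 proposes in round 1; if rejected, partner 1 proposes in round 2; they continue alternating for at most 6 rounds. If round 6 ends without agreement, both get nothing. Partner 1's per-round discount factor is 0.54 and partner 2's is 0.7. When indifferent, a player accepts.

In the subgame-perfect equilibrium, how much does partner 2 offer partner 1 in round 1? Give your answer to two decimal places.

60.08

Round 6 (partner 1 proposes): rejection yields 0 for partner 2; partner 1 offers 0 and keeps 200.
Round 5 (partner 2 proposes): partner 1 can get 200 next round, worth 0.54 × 200 = 108 now, so partner 2 offers 108, keeping 92.
Round 4 (partner 1 proposes): partner 2 can get 92 next round, worth 0.7 × 92 = 64.4 now. Partner 1 offers 64.4 and keeps 200 − 64.4 = 135.6.
Round 3 (partner 2 proposes): partner 1 can get 135.6 next round, worth 0.54 × 135.6 = 73.224 now. Partner 2 offers 73.224 and keeps 200 − 73.224 = 126.776.
Round 2 (partner 1 proposes): partner 2 can get 126.776 next round, worth 0.7 × 126.776 = 88.7432 now. Partner 1 offers 88.7432 and keeps 200 − 88.7432 = 111.2568.
Round 1 (partner 2 proposes): partner 1 can get 111.2568 next round, worth 0.54 × 111.2568 = 60.078672 now, so partner 2 offers 60.078672, keeping 139.921328.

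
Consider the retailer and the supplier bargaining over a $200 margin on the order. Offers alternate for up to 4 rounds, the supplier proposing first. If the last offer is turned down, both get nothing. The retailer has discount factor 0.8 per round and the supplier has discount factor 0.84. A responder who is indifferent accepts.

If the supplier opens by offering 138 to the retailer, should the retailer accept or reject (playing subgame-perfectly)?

Work out the retailer's continuation value if the offer is rejected.
Round 4 (the retailer proposes): rejection yields 0 for the supplier; the retailer offers 0 and keeps 200.
Round 3 (the supplier proposes): the retailer can get 200 next round, worth 0.8 × 200 = 160 now; the supplier offers that and keeps 40.
Round 2 (the retailer proposes): the supplier can get 40 next round, worth 0.84 × 40 = 33.6 now; the retailer offers that and keeps 166.4.
So by rejecting in round 1, the retailer gets 166.4 next round, worth 0.8 × 166.4 = 133.12 now.
Offer 138 ≥ 133.12, so the retailer accepts.

Accept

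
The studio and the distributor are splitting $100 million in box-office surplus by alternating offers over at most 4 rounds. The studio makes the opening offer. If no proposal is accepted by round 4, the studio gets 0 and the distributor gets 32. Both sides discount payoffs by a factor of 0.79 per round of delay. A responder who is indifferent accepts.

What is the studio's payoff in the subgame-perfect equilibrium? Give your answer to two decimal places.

34.11

Round 4 (the distributor proposes): rejection yields 0 for the studio; the distributor offers 0 and keeps 100.
Round 3 (the studio proposes): the distributor can get 100 next round, worth 0.79 × 100 = 79 now. The studio offers 79 and keeps 100 − 79 = 21.
Round 2 (the distributor proposes): the studio can get 21 next round, worth 0.79 × 21 = 16.59 now. The distributor offers 16.59 and keeps 100 − 16.59 = 83.41.
Round 1 (the studio proposes): the distributor can get 83.41 next round, worth 0.79 × 83.41 = 65.8939 now. The studio offers 65.8939 and keeps 100 − 65.8939 = 34.1061.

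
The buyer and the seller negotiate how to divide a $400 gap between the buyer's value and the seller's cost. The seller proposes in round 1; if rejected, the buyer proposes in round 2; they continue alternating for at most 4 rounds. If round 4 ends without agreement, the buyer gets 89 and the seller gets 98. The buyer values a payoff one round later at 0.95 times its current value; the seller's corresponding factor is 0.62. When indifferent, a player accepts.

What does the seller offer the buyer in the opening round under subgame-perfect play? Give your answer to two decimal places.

Solve by backward induction from round 4.
Round 4 (the buyer proposes): the seller gets 98 if talks fail, so the buyer offers 98 and keeps 302.
Round 3 (the seller proposes): the buyer can get 302 next round, worth 0.95 × 302 = 286.9 now; the seller offers that and keeps 113.1.
Round 2 (the buyer proposes): the seller can get 113.1 next round, worth 0.62 × 113.1 = 70.122 now; the buyer offers that and keeps 329.878.
Round 1 (the seller proposes): the buyer can get 329.878 next round, worth 0.95 × 329.878 = 313.3841 now; the seller offers that and keeps 86.6159.

313.38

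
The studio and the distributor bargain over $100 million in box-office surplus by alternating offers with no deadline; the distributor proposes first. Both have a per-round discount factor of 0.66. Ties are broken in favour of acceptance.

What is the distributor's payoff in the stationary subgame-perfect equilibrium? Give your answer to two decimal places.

60.24

When the distributor proposes, the studio accepts any offer worth at least 0.66 times what the studio would get by proposing next round; and vice versa.
This gives x = 100 − 0.66y and y = 100 − 0.66x, where x and y are each side's share when it proposes.
Hence (1 − 0.66·0.66)x = 100(1 − 0.66), i.e. 0.5644·x = 34.
x ≈ 60.2410; the studio's share is 100 − x ≈ 39.7590.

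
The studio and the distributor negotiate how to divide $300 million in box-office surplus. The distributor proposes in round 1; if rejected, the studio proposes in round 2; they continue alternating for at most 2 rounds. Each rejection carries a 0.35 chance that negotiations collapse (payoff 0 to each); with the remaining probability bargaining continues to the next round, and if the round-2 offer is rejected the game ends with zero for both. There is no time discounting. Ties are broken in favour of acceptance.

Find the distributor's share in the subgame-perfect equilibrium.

Round 2 (the studio proposes): rejection yields 0 for the distributor; the studio offers 0 and keeps 300.
Round 1 (the distributor proposes): rejecting gives the studio an expected 0.65 × 300 = 195, so the distributor offers 195, keeping 105.

105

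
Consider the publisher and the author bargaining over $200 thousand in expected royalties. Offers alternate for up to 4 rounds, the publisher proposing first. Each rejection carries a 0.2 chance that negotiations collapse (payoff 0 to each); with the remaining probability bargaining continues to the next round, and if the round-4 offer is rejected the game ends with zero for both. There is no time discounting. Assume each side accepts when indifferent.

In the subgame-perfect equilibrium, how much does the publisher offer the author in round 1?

134.4

By backward induction:
Round 4 (the author proposes): the publisher will accept anything ≥ 0, so the author offers 0 and keeps 200.
Round 3 (the publisher proposes): rejecting gives the author an expected 0.8 × 200 = 160, so the publisher offers 160, keeping 40.
Round 2 (the author proposes): rejecting gives the publisher an expected 0.8 × 40 = 32; the author offers that and keeps 168.
Round 1 (the publisher proposes): rejecting gives the author an expected 0.8 × 168 = 134.4, so the publisher offers 134.4, keeping 65.6.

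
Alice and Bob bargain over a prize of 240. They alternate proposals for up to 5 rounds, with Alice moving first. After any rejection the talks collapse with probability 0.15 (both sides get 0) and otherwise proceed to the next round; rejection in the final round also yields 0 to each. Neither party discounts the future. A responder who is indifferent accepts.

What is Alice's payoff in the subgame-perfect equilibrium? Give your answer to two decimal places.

By backward induction:
Round 5 (Alice proposes): rejection yields 0 for Bob; Alice offers 0 and keeps 240.
Round 4 (Bob proposes): rejecting gives Alice an expected 0.85 × 240 = 204, so Bob offers 204, keeping 36.
Round 3 (Alice proposes): rejecting gives Bob an expected 0.85 × 36 = 30.6; Alice offers that and keeps 209.4.
Round 2 (Bob proposes): rejecting gives Alice an expected 0.85 × 209.4 = 177.99; Bob offers that and keeps 62.01.
Round 1 (Alice proposes): rejecting gives Bob an expected 0.85 × 62.01 = 52.7085, so Alice offers 52.7085, keeping 187.2915.

187.29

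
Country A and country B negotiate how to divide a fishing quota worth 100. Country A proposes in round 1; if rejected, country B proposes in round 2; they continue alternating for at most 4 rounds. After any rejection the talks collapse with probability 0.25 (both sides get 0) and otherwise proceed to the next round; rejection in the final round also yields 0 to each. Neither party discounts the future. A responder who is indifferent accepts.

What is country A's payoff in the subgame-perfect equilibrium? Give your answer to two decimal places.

39.06

Round 4 (country B proposes): country A will accept anything ≥ 0, so country B offers 0 and keeps 100.
Round 3 (country A proposes): rejecting gives country B an expected 0.75 × 100 = 75; country A offers that and keeps 25.
Round 2 (country B proposes): rejecting gives country A an expected 0.75 × 25 = 18.75, so country B offers 18.75, keeping 81.25.
Round 1 (country A proposes): rejecting gives country B an expected 0.75 × 81.25 = 60.9375. Country A offers 60.9375 and keeps 100 − 60.9375 = 39.0625.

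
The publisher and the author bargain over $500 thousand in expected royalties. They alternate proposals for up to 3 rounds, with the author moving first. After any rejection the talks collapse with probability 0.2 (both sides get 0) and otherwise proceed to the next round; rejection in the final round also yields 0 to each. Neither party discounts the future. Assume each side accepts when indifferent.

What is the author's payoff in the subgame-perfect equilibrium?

420

Round 3 (the author proposes): rejection yields 0 for the publisher; the author offers 0 and keeps 500.
Round 2 (the publisher proposes): rejecting gives the author an expected 0.8 × 500 = 400; the publisher offers that and keeps 100.
Round 1 (the author proposes): rejecting gives the publisher an expected 0.8 × 100 = 80. The author offers 80 and keeps 500 − 80 = 420.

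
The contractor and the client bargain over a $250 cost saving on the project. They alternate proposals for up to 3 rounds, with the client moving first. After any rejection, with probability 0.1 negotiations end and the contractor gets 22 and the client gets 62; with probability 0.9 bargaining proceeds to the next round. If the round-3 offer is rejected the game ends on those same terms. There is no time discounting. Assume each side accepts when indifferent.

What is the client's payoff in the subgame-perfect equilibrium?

213.06

By backward induction:
Round 3 (the client proposes): the contractor gets 22 if talks fail, so the client offers 22 and keeps 228.
Round 2 (the contractor proposes): rejecting gives the client an expected 0.9 × 228 + 0.1 × 62 = 211.4. The contractor offers 211.4 and keeps 250 − 211.4 = 38.6.
Round 1 (the client proposes): rejecting gives the contractor an expected 0.9 × 38.6 + 0.1 × 22 = 36.94, so the client offers 36.94, keeping 213.06.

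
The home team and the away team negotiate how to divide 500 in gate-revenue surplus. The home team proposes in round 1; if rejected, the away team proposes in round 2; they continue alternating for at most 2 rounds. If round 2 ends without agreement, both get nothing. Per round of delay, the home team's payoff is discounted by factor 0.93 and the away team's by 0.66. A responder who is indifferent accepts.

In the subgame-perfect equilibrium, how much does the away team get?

Round 2 (the away team proposes): rejection yields 0 for the home team; the away team offers 0 and keeps 500.
Round 1 (the home team proposes): the away team can get 500 next round, worth 0.66 × 500 = 330 now; the home team offers that and keeps 170.

330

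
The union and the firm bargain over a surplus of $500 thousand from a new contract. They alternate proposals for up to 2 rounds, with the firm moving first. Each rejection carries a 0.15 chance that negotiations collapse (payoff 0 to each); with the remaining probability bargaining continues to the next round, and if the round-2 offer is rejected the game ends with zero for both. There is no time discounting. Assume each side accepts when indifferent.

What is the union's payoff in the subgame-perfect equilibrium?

425

Round 2 (the union proposes): rejection yields 0 for the firm; the union offers 0 and keeps 500.
Round 1 (the firm proposes): rejecting gives the union an expected 0.85 × 500 = 425; the firm offers that and keeps 75.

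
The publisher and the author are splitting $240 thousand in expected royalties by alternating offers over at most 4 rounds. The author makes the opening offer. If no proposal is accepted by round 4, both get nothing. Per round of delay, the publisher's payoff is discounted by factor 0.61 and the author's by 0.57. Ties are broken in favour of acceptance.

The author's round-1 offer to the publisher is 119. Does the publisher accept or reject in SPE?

Round 4 (the publisher proposes): rejection yields 0 for the author; the publisher offers 0 and keeps 240.
Round 3 (the author proposes): the publisher can get 240 next round, worth 0.61 × 240 = 146.4 now. The author offers 146.4 and keeps 240 − 146.4 = 93.6.
Round 2 (the publisher proposes): the author can get 93.6 next round, worth 0.57 × 93.6 = 53.352 now; the publisher offers that and keeps 186.648.
So by rejecting in round 1, the publisher gets 186.648 next round, worth 0.61 × 186.648 = 113.85528 now.
Offer 119 ≥ 113.85528, so the publisher accepts.

Accept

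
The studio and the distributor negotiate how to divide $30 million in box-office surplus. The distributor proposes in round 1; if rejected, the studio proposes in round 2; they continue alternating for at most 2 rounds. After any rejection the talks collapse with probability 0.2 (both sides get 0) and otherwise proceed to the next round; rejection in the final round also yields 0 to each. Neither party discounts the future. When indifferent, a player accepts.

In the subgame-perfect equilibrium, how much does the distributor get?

By backward induction:
Round 2 (the studio proposes): the distributor will accept anything ≥ 0, so the studio offers 0 and keeps 30.
Round 1 (the distributor proposes): rejecting gives the studio an expected 0.8 × 30 = 24. The distributor offers 24 and keeps 30 − 24 = 6.

6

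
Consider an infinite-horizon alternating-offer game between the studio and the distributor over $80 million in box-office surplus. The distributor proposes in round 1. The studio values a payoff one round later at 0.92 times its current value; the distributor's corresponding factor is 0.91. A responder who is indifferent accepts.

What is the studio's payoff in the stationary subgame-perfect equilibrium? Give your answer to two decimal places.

40.69

Let x be the distributor's share when the distributor proposes and y be the studio's share when the studio proposes.
The studio accepts iff offered ≥ 0.92·y, so x = 80 − 0.92y. Symmetrically y = 80 − 0.91x.
Substituting: x = 80 − 0.92(80 − 0.91x), giving x(1 − 0.91·0.92) = 80(1 − 0.92).
So x = 80 × 0.08 / 0.1628 ≈ 39.3120, and the studio receives 80 − x ≈ 40.6880.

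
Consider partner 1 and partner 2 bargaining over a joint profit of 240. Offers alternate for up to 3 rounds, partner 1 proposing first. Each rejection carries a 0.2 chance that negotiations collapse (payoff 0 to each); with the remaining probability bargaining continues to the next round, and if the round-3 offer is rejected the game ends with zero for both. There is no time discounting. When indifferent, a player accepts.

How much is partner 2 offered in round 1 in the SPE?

By backward induction:
Round 3 (partner 1 proposes): partner 2 will accept anything ≥ 0, so partner 1 offers 0 and keeps 240.
Round 2 (partner 2 proposes): rejecting gives partner 1 an expected 0.8 × 240 = 192. Partner 2 offers 192 and keeps 240 − 192 = 48.
Round 1 (partner 1 proposes): rejecting gives partner 2 an expected 0.8 × 48 = 38.4. Partner 1 offers 38.4 and keeps 240 − 38.4 = 201.6.

38.4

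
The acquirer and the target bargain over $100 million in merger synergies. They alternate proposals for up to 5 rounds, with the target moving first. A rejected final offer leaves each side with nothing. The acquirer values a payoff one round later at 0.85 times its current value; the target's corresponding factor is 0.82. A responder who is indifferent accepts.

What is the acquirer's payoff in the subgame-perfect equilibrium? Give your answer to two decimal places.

25.96

Solve by backward induction from round 5.
Round 5 (the target proposes): rejection yields 0 for the acquirer; the target offers 0 and keeps 100.
Round 4 (the acquirer proposes): the target can get 100 next round, worth 0.82 × 100 = 82 now. The acquirer offers 82 and keeps 100 − 82 = 18.
Round 3 (the target proposes): the acquirer can get 18 next round, worth 0.85 × 18 = 15.3 now. The target offers 15.3 and keeps 100 − 15.3 = 84.7.
Round 2 (the acquirer proposes): the target can get 84.7 next round, worth 0.82 × 84.7 = 69.454 now, so the acquirer offers 69.454, keeping 30.546.
Round 1 (the target proposes): the acquirer can get 30.546 next round, worth 0.85 × 30.546 = 25.9641 now; the target offers that and keeps 74.0359.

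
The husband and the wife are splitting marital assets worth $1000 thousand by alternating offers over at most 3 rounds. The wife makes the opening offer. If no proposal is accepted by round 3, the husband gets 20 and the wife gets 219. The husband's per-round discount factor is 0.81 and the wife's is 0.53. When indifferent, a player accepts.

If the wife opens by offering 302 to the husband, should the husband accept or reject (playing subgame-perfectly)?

Round 3 (the wife proposes): the husband gets 20 if talks fail, so the wife offers 20 and keeps 980.
Round 2 (the husband proposes): the wife can get 980 next round, worth 0.53 × 980 = 519.4 now, so the husband offers 519.4, keeping 480.6.
So by rejecting in round 1, the husband gets 480.6 next round, worth 0.81 × 480.6 = 389.286 now.
Offer 302 < 389.286, so the husband rejects.

Reject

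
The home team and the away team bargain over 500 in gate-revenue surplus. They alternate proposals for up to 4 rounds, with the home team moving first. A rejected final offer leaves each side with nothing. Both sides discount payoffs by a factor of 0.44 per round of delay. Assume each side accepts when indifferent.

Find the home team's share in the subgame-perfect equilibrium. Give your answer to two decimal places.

334.21

Round 4 (the away team proposes): the home team will accept anything ≥ 0, so the away team offers 0 and keeps 500.
Round 3 (the home team proposes): the away team can get 500 next round, worth 0.44 × 500 = 220 now. The home team offers 220 and keeps 500 − 220 = 280.
Round 2 (the away team proposes): the home team can get 280 next round, worth 0.44 × 280 = 123.2 now, so the away team offers 123.2, keeping 376.8.
Round 1 (the home team proposes): the away team can get 376.8 next round, worth 0.44 × 376.8 = 165.792 now; the home team offers that and keeps 334.208.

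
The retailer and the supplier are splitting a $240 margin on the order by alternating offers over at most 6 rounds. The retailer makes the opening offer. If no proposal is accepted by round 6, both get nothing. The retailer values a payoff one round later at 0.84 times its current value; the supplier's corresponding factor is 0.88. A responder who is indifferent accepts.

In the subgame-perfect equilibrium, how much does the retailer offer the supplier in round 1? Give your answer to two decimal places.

Round 6 (the supplier proposes): the retailer will accept anything ≥ 0, so the supplier offers 0 and keeps 240.
Round 5 (the retailer proposes): the supplier can get 240 next round, worth 0.88 × 240 = 211.2 now; the retailer offers that and keeps 28.8.
Round 4 (the supplier proposes): the retailer can get 28.8 next round, worth 0.84 × 28.8 = 24.192 now. The supplier offers 24.192 and keeps 240 − 24.192 = 215.808.
Round 3 (the retailer proposes): the supplier can get 215.808 next round, worth 0.88 × 215.808 = 189.91104 now, so the retailer offers 189.91104, keeping 50.08896.
Round 2 (the supplier proposes): the retailer can get 50.08896 next round, worth 0.84 × 50.08896 = 42.0747264 now; the supplier offers that and keeps 197.9252736.
Round 1 (the retailer proposes): the supplier can get 197.9252736 next round, worth 0.88 × 197.9252736 = 174.174240768 now. The retailer offers 174.174240768 and keeps 240 − 174.174240768 = 65.825759232.

174.17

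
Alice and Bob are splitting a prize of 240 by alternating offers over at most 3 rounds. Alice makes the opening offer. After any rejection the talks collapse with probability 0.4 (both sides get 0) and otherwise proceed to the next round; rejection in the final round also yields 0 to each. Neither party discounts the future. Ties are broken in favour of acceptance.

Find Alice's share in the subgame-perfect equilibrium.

182.4

By backward induction:
Round 3 (Alice proposes): rejection yields 0 for Bob; Alice offers 0 and keeps 240.
Round 2 (Bob proposes): rejecting gives Alice an expected 0.6 × 240 = 144, so Bob offers 144, keeping 96.
Round 1 (Alice proposes): rejecting gives Bob an expected 0.6 × 96 = 57.6. Alice offers 57.6 and keeps 240 − 57.6 = 182.4.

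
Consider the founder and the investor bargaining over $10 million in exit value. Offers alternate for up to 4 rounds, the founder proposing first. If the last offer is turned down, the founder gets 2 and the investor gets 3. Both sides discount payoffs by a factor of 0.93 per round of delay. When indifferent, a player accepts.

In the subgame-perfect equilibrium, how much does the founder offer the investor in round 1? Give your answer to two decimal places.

7.09

Round 4 (the investor proposes): the founder gets 2 if talks fail, so the investor offers 2 and keeps 8.
Round 3 (the founder proposes): the investor can get 8 next round, worth 0.93 × 8 = 7.44 now. The founder offers 7.44 and keeps 10 − 7.44 = 2.56.
Round 2 (the investor proposes): the founder can get 2.56 next round, worth 0.93 × 2.56 = 2.3808 now; the investor offers that and keeps 7.6192.
Round 1 (the founder proposes): the investor can get 7.6192 next round, worth 0.93 × 7.6192 = 7.085856 now; the founder offers that and keeps 2.914144.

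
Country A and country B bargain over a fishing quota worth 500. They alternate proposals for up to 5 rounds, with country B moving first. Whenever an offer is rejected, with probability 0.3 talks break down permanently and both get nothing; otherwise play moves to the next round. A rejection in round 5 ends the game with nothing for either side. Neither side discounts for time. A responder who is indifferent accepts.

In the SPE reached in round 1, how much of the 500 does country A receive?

Round 5 (country B proposes): rejection yields 0 for country A; country B offers 0 and keeps 500.
Round 4 (country A proposes): rejecting gives country B an expected 0.7 × 500 = 350; country A offers that and keeps 150.
Round 3 (country B proposes): rejecting gives country A an expected 0.7 × 150 = 105, so country B offers 105, keeping 395.
Round 2 (country A proposes): rejecting gives country B an expected 0.7 × 395 = 276.5. Country A offers 276.5 and keeps 500 − 276.5 = 223.5.
Round 1 (country B proposes): rejecting gives country A an expected 0.7 × 223.5 = 156.45, so country B offers 156.45, keeping 343.55.

156.45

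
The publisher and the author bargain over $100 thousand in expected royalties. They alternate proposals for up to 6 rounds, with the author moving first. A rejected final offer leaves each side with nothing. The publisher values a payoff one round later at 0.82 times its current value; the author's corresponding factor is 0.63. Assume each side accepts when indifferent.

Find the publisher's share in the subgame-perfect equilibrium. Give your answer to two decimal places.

Work backward from the last round.
Round 6 (the publisher proposes): the author will accept anything ≥ 0, so the publisher offers 0 and keeps 100.
Round 5 (the author proposes): the publisher can get 100 next round, worth 0.82 × 100 = 82 now; the author offers that and keeps 18.
Round 4 (the publisher proposes): the author can get 18 next round, worth 0.63 × 18 = 11.34 now; the publisher offers that and keeps 88.66.
Round 3 (the author proposes): the publisher can get 88.66 next round, worth 0.82 × 88.66 = 72.7012 now, so the author offers 72.7012, keeping 27.2988.
Round 2 (the publisher proposes): the author can get 27.2988 next round, worth 0.63 × 27.2988 = 17.198244 now. The publisher offers 17.198244 and keeps 100 − 17.198244 = 82.801756.
Round 1 (the author proposes): the publisher can get 82.801756 next round, worth 0.82 × 82.801756 = 67.89743992 now; the author offers that and keeps 32.10256008.

67.90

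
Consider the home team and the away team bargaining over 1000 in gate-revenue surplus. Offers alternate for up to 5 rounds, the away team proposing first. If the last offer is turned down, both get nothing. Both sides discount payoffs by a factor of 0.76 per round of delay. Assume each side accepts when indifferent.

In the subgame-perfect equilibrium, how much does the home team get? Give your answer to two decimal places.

287.75

Round 5 (the away team proposes): the home team will accept anything ≥ 0, so the away team offers 0 and keeps 1000.
Round 4 (the home team proposes): the away team can get 1000 next round, worth 0.76 × 1000 = 760 now; the home team offers that and keeps 240.
Round 3 (the away team proposes): the home team can get 240 next round, worth 0.76 × 240 = 182.4 now; the away team offers that and keeps 817.6.
Round 2 (the home team proposes): the away team can get 817.6 next round, worth 0.76 × 817.6 = 621.376 now, so the home team offers 621.376, keeping 378.624.
Round 1 (the away team proposes): the home team can get 378.624 next round, worth 0.76 × 378.624 = 287.75424 now. The away team offers 287.75424 and keeps 1000 − 287.75424 = 712.24576.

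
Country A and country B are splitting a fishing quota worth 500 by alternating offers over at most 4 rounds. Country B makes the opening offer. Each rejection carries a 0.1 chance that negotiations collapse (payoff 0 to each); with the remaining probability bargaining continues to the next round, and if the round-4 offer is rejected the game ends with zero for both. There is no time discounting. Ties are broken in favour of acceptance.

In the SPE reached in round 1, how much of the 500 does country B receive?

Round 4 (country A proposes): country B will accept anything ≥ 0, so country A offers 0 and keeps 500.
Round 3 (country B proposes): rejecting gives country A an expected 0.9 × 500 = 450; country B offers that and keeps 50.
Round 2 (country A proposes): rejecting gives country B an expected 0.9 × 50 = 45; country A offers that and keeps 455.
Round 1 (country B proposes): rejecting gives country A an expected 0.9 × 455 = 409.5, so country B offers 409.5, keeping 90.5.

90.5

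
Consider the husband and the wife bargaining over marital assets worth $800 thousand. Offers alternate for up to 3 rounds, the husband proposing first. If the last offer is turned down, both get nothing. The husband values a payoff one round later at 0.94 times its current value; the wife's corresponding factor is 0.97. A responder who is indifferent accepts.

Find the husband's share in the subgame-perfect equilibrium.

753.44

Round 3 (the husband proposes): the wife will accept anything ≥ 0, so the husband offers 0 and keeps 800.
Round 2 (the wife proposes): the husband can get 800 next round, worth 0.94 × 800 = 752 now; the wife offers that and keeps 48.
Round 1 (the husband proposes): the wife can get 48 next round, worth 0.97 × 48 = 46.56 now. The husband offers 46.56 and keeps 800 − 46.56 = 753.44.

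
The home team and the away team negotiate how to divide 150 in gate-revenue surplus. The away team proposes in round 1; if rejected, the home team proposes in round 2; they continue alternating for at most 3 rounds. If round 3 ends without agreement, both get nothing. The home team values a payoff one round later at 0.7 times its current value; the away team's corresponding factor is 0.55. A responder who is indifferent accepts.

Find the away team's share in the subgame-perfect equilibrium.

Round 3 (the away team proposes): rejection yields 0 for the home team; the away team offers 0 and keeps 150.
Round 2 (the home team proposes): the away team can get 150 next round, worth 0.55 × 150 = 82.5 now. The home team offers 82.5 and keeps 150 − 82.5 = 67.5.
Round 1 (the away team proposes): the home team can get 67.5 next round, worth 0.7 × 67.5 = 47.25 now, so the away team offers 47.25, keeping 102.75.

102.75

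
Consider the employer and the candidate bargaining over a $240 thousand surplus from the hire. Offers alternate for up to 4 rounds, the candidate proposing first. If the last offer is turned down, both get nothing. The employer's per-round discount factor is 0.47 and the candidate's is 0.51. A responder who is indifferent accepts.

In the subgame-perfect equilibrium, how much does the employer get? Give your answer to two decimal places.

Round 4 (the employer proposes): rejection yields 0 for the candidate; the employer offers 0 and keeps 240.
Round 3 (the candidate proposes): the employer can get 240 next round, worth 0.47 × 240 = 112.8 now. The candidate offers 112.8 and keeps 240 − 112.8 = 127.2.
Round 2 (the employer proposes): the candidate can get 127.2 next round, worth 0.51 × 127.2 = 64.872 now. The employer offers 64.872 and keeps 240 − 64.872 = 175.128.
Round 1 (the candidate proposes): the employer can get 175.128 next round, worth 0.47 × 175.128 = 82.31016 now, so the candidate offers 82.31016, keeping 157.68984.

82.31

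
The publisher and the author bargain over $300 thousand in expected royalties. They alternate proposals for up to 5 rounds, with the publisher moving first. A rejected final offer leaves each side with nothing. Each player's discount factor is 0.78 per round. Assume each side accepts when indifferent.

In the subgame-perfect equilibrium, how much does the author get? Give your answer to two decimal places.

82.80

Round 5 (the publisher proposes): the author will accept anything ≥ 0, so the publisher offers 0 and keeps 300.
Round 4 (the author proposes): the publisher can get 300 next round, worth 0.78 × 300 = 234 now; the author offers that and keeps 66.
Round 3 (the publisher proposes): the author can get 66 next round, worth 0.78 × 66 = 51.48 now, so the publisher offers 51.48, keeping 248.52.
Round 2 (the author proposes): the publisher can get 248.52 next round, worth 0.78 × 248.52 = 193.8456 now, so the author offers 193.8456, keeping 106.1544.
Round 1 (the publisher proposes): the author can get 106.1544 next round, worth 0.78 × 106.1544 = 82.800432 now, so the publisher offers 82.800432, keeping 217.199568.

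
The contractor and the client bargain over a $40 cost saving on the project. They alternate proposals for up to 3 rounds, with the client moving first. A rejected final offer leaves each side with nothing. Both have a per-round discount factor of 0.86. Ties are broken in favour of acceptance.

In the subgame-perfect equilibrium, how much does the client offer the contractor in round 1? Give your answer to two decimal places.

Solve by backward induction from round 3.
Round 3 (the client proposes): rejection yields 0 for the contractor; the client offers 0 and keeps 40.
Round 2 (the contractor proposes): the client can get 40 next round, worth 0.86 × 40 = 34.4 now; the contractor offers that and keeps 5.6.
Round 1 (the client proposes): the contractor can get 5.6 next round, worth 0.86 × 5.6 = 4.816 now; the client offers that and keeps 35.184.

4.82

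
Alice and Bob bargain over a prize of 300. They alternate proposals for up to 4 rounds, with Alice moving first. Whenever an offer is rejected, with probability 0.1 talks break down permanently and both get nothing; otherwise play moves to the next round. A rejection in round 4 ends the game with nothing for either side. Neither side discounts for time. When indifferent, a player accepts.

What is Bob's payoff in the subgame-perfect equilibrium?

245.7

Round 4 (Bob proposes): Alice will accept anything ≥ 0, so Bob offers 0 and keeps 300.
Round 3 (Alice proposes): rejecting gives Bob an expected 0.9 × 300 = 270. Alice offers 270 and keeps 300 − 270 = 30.
Round 2 (Bob proposes): rejecting gives Alice an expected 0.9 × 30 = 27. Bob offers 27 and keeps 300 − 27 = 273.
Round 1 (Alice proposes): rejecting gives Bob an expected 0.9 × 273 = 245.7, so Alice offers 245.7, keeping 54.3.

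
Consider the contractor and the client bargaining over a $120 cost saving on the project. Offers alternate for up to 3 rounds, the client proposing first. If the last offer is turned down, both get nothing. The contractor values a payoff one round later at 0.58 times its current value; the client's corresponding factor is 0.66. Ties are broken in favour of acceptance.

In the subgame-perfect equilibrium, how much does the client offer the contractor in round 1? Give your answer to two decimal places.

Round 3 (the client proposes): rejection yields 0 for the contractor; the client offers 0 and keeps 120.
Round 2 (the contractor proposes): the client can get 120 next round, worth 0.66 × 120 = 79.2 now, so the contractor offers 79.2, keeping 40.8.
Round 1 (the client proposes): the contractor can get 40.8 next round, worth 0.58 × 40.8 = 23.664 now. The client offers 23.664 and keeps 120 − 23.664 = 96.336.

23.66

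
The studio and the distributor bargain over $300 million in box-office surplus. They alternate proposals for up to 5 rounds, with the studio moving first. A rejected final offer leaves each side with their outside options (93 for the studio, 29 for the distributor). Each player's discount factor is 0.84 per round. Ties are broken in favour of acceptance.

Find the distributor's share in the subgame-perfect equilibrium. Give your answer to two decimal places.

Solve by backward induction from round 5.
Round 5 (the studio proposes): the distributor gets 29 if talks fail, so the studio offers 29 and keeps 271.
Round 4 (the distributor proposes): the studio can get 271 next round, worth 0.84 × 271 = 227.64 now, so the distributor offers 227.64, keeping 72.36.
Round 3 (the studio proposes): the distributor can get 72.36 next round, worth 0.84 × 72.36 = 60.7824 now. The studio offers 60.7824 and keeps 300 − 60.7824 = 239.2176.
Round 2 (the distributor proposes): the studio can get 239.2176 next round, worth 0.84 × 239.2176 = 200.942784 now, so the distributor offers 200.942784, keeping 99.057216.
Round 1 (the studio proposes): the distributor can get 99.057216 next round, worth 0.84 × 99.057216 = 83.20806144 now, so the studio offers 83.20806144, keeping 216.79193856.

83.21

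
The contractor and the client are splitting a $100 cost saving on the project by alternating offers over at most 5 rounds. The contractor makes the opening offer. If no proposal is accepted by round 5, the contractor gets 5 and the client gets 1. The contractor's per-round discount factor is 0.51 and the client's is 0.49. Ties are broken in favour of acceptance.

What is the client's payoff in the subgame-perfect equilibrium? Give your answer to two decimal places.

30.07

Round 5 (the contractor proposes): the client gets 1 if talks fail, so the contractor offers 1 and keeps 99.
Round 4 (the client proposes): the contractor can get 99 next round, worth 0.51 × 99 = 50.49 now, so the client offers 50.49, keeping 49.51.
Round 3 (the contractor proposes): the client can get 49.51 next round, worth 0.49 × 49.51 = 24.2599 now, so the contractor offers 24.2599, keeping 75.7401.
Round 2 (the client proposes): the contractor can get 75.7401 next round, worth 0.51 × 75.7401 = 38.627451 now. The client offers 38.627451 and keeps 100 − 38.627451 = 61.372549.
Round 1 (the contractor proposes): the client can get 61.372549 next round, worth 0.49 × 61.372549 = 30.07254901 now; the contractor offers that and keeps 69.92745099.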